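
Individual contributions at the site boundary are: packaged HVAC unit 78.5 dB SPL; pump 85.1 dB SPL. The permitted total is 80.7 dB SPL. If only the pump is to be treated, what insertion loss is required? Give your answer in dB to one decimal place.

The untreated sources together contribute 10^(78.5/10) = 7.079e+07, i.e. 78.50 dB SPL.
To meet 80.7 dB SPL overall, the treated pump may contribute at most 10^(80.7/10) − 7.079e+07 = 4.670e+07, i.e. 76.69 dB SPL.
Required insertion loss = 85.1 − 76.69 = 8.41 dB.

8.4 dB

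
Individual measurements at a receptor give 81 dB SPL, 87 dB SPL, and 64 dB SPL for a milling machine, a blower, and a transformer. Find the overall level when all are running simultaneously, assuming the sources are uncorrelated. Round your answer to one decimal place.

Incoherent sources combine by intensity addition: L_total = 10·log₁₀(Σ 10^(L_i/10)).
Σ 10^(L/10) = 10^(81/10) + 10^(87/10) + 10^(64/10) = 6.296e+08.
L_total = 10·log₁₀(6.296e+08) = 87.99 dB SPL.

88.0 dB SPL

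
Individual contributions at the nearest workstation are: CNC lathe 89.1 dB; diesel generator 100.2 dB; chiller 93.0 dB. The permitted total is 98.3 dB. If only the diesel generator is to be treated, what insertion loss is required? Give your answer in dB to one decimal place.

4.2 dB

Everything except the diesel generator sums to 10^(89.1/10) + 10^(93.0/10) = 2.808e+09 in linear terms, 94.48 dB.
To meet 98.3 dB overall, the treated diesel generator may contribute at most 10^(98.3/10) − 2.808e+09 = 3.953e+09, i.e. 95.97 dB.
Required insertion loss = 100.2 − 95.97 = 4.23 dB.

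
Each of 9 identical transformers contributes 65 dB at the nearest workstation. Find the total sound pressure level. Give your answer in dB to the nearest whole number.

75 dB

L_total = L₁ + 10·log₁₀ N for N identical incoherent sources.
L_total = 65 + 10·log₁₀(9) = 65 + 9.542 = 74.54 dB.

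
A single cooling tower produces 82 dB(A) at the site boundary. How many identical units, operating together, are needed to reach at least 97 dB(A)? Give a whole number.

32

The shortfall is 97 − 82 = 15.0 dB, and N units add 10·log₁₀ N, so need 10·log₁₀ N ≥ 15.0.
N ≥ 10^(15.0/10) = 31.623, so N = 32.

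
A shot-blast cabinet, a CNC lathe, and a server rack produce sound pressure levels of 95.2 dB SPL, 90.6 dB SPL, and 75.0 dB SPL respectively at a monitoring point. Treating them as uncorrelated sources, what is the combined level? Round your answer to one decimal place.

For uncorrelated sources the intensities add, so convert each level to linear form, sum, and take 10·log₁₀ of the total.
Σ 10^(L/10) = 10^(95.2/10) + 10^(90.6/10) + 10^(75.0/10) = 4.491e+09.
L_total = 10·log₁₀(4.491e+09) = 96.52 dB SPL.

96.5 dB SPL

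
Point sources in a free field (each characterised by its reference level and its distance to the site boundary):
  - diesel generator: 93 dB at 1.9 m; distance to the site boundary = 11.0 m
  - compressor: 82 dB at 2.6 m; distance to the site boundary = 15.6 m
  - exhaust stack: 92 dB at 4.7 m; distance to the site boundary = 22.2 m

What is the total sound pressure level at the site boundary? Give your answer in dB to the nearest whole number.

81 dB

First find each source's level at the receiver (point-source: −20·log₁₀(r/r_ref)), then combine on an intensity basis.
diesel generator: 93 − 20·log₁₀(11.0/1.9) = 93 − 15.25 = 77.75 dB.
compressor: 82 − 20·log₁₀(15.6/2.6) = 82 − 15.56 = 66.44 dB.
exhaust stack: 92 − 20·log₁₀(22.2/4.7) = 92 − 13.49 = 78.51 dB.
Σ 10^(L/10) = 1.350e+08 → L_total = 10·log₁₀(1.350e+08) = 81.30 dB.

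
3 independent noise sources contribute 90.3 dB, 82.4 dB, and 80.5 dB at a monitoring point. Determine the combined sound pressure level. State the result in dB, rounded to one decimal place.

91.3 dB

For uncorrelated sources the intensities add, so convert each level to linear form, sum, and take 10·log₁₀ of the total.
Σ 10^(L/10) = 10^(90.3/10) + 10^(82.4/10) + 10^(80.5/10) = 1.358e+09.
L_total = 10·log₁₀(1.358e+09) = 91.33 dB.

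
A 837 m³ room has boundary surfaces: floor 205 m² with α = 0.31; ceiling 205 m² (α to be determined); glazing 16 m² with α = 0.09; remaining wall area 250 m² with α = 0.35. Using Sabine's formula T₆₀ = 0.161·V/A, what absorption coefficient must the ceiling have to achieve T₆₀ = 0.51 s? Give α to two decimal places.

Required total absorption A = 0.161·837/0.51 = 264.23 m².
Absorption from the other surfaces = 205·0.31 + 16·0.09 + 250·0.35 = 152.49 m², so the ceiling must supply 111.74 m² over 205 m².
α = 111.74/205 = 0.545.

0.55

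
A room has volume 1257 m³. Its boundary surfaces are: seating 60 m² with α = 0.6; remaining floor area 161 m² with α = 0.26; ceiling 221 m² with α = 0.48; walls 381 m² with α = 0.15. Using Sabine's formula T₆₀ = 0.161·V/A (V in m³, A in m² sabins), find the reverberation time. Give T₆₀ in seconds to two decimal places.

A = Σ Sᵢαᵢ = 60·0.6 + 161·0.26 + 221·0.48 + 381·0.15 = 241.09 m².
T₆₀ = 0.161·V/A = 0.161·1257/241.09 = 0.839 s.

0.84 s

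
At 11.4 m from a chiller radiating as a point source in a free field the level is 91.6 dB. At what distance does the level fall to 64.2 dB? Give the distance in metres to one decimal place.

For a point source L₁ − L₂ = 20·log₁₀(r₂/r₁), so r₂ = r₁·10^((L₁−L₂)/20).
r₂ = 11.4·10^((91.6−64.2)/20) = 11.4·10^(27.4/20) = 267.24 m.

267.2 m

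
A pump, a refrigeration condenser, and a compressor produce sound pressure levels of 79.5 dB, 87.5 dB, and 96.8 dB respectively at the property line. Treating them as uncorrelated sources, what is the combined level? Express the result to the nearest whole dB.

97 dB

Incoherent sources combine by intensity addition: L_total = 10·log₁₀(Σ 10^(L_i/10)).
Σ 10^(L/10) = 10^(79.5/10) + 10^(87.5/10) + 10^(96.8/10) = 5.438e+09.
L_total = 10·log₁₀(5.438e+09) = 97.35 dB.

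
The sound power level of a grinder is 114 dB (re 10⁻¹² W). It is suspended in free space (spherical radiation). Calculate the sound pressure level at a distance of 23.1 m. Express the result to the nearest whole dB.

Free-field spherical radiation: L_p = L_w − 10·log₁₀(4π·r²), r = 23.1 m.
4π·r² = 6706 m², 10·log₁₀ of that is 38.264 dB.
L_p = 114 − 38.264 = 75.74 dB.

76 dB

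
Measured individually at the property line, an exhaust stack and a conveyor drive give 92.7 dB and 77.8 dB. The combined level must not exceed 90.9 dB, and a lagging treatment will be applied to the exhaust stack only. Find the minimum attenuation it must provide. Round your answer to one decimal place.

Fixed contribution from the other source: Σ 10^(L/10) = 10^(77.8/10) = 6.026e+07 (77.80 dB).
To meet 90.9 dB overall, the treated exhaust stack may contribute at most 10^(90.9/10) − 6.026e+07 = 1.170e+09, i.e. 90.68 dB.
Required insertion loss = 92.7 − 90.68 = 2.02 dB.

2.0 dB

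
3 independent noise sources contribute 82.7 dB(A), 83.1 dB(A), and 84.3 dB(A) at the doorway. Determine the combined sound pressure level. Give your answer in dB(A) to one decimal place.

88.2 dB(A)

Incoherent sources combine by intensity addition: L_total = 10·log₁₀(Σ 10^(L_i/10)).
Σ 10^(L/10) = 10^(82.7/10) + 10^(83.1/10) + 10^(84.3/10) = 6.595e+08.
L_total = 10·log₁₀(6.595e+08) = 88.19 dB(A).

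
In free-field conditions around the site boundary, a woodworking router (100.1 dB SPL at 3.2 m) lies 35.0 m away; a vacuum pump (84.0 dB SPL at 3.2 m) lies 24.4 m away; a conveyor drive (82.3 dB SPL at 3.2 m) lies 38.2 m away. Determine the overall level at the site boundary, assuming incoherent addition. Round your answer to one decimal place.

Propagate each source to the receiver with L = L_ref − 20·log₁₀(r/r_ref), then add intensities.
woodworking router: 100.1 − 20·log₁₀(35.0/3.2) = 100.1 − 20.78 = 79.32 dB SPL.
vacuum pump: 84.0 − 20·log₁₀(24.4/3.2) = 84.0 − 17.64 = 66.36 dB SPL.
conveyor drive: 82.3 − 20·log₁₀(38.2/3.2) = 82.3 − 21.54 = 60.76 dB SPL.
Σ 10^(L/10) = 9.105e+07 → L_total = 10·log₁₀(9.105e+07) = 79.59 dB SPL.

79.6 dB SPL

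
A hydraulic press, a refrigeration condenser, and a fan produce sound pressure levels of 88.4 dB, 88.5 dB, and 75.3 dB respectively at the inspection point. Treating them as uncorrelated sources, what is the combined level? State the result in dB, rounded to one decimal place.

91.6 dB

For uncorrelated sources the intensities add, so convert each level to linear form, sum, and take 10·log₁₀ of the total.
Σ 10^(L/10) = 10^(88.4/10) + 10^(88.5/10) + 10^(75.3/10) = 1.434e+09.
L_total = 10·log₁₀(1.434e+09) = 91.56 dB.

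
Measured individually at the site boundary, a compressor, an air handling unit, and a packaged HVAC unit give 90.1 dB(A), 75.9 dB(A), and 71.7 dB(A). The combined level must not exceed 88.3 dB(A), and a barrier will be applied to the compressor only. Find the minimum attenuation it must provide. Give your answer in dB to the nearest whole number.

2 dB

Fixed contribution from the other sources: Σ 10^(L/10) = 10^(75.9/10) + 10^(71.7/10) = 5.370e+07 (77.30 dB(A)).
The limit corresponds to 10^(88.3/10) = 6.761e+08; subtracting the fixed part leaves 6.224e+08 for the compressor, i.e. 87.94 dB(A).
So the compressor must be reduced from 90.1 to 87.94 dB(A): IL = 2.16 dB.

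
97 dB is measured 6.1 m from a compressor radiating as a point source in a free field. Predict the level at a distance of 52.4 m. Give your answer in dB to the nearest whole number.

78 dB

Spherical spreading from a point source gives a 20·log₁₀(r₂/r₁) drop.
L₂ = 97 − 20·log₁₀(52.4/6.1) = 97 − 18.680 = 78.32 dB.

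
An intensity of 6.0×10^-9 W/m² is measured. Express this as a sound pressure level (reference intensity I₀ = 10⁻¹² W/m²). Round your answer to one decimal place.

37.8 dB

L = 10·log₁₀(I/I₀) = 10·log₁₀(6.0×10^-9/10⁻¹²) = 10·log₁₀(6.0×10^3).
L = 10·(0.7782 + 3) = 37.78 dB.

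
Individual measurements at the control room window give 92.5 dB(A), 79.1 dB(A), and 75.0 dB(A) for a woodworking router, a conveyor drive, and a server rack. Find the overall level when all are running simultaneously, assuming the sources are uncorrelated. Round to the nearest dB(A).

93 dB(A)

Incoherent sources combine by intensity addition: L_total = 10·log₁₀(Σ 10^(L_i/10)).
Σ 10^(L/10) = 10^(92.5/10) + 10^(79.1/10) + 10^(75.0/10) = 1.891e+09.
L_total = 10·log₁₀(1.891e+09) = 92.77 dB(A).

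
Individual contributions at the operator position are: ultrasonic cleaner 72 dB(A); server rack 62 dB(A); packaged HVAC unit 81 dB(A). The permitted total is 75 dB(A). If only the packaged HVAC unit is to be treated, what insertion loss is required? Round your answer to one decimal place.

9.5 dB

Everything except the packaged HVAC unit sums to 10^(72/10) + 10^(62/10) = 1.743e+07 in linear terms, 72.41 dB(A).
The limit corresponds to 10^(75/10) = 3.162e+07; subtracting the fixed part leaves 1.419e+07 for the packaged HVAC unit, i.e. 71.52 dB(A).
So the packaged HVAC unit must be reduced from 81 to 71.52 dB(A): IL = 9.48 dB.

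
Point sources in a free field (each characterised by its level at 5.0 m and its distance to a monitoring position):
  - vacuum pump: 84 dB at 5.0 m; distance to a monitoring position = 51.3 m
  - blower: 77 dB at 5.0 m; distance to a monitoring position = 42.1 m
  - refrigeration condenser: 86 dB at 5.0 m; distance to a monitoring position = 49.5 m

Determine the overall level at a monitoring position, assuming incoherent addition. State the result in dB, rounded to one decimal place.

68.5 dB

Apply inverse-square spreading to bring every level to the receiver, then sum 10^(L/10).
vacuum pump: 84 − 20·log₁₀(51.3/5.0) = 84 − 20.22 = 63.78 dB.
blower: 77 − 20·log₁₀(42.1/5.0) = 77 − 18.51 = 58.49 dB.
refrigeration condenser: 86 − 20·log₁₀(49.5/5.0) = 86 − 19.91 = 66.09 dB.
Σ 10^(L/10) = 7.155e+06 → L_total = 10·log₁₀(7.155e+06) = 68.55 dB.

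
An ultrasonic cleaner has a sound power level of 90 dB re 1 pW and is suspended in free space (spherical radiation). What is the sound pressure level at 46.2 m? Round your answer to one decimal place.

L_p = L_w − 10·log₁₀(4π·r²) with r = 46.2 m.
4π·r² = 2.682e+04 m², 10·log₁₀ of that is 44.285 dB.
L_p = 90 − 44.285 = 45.72 dB.

45.7 dB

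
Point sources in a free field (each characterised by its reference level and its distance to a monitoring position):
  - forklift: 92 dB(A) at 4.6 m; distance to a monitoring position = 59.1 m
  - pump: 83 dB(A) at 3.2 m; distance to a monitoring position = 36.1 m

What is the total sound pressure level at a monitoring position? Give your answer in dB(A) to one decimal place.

70.5 dB(A)

First find each source's level at the receiver (point-source: −20·log₁₀(r/r_ref)), then combine on an intensity basis.
forklift: 92 − 20·log₁₀(59.1/4.6) = 92 − 22.18 = 69.82 dB(A).
pump: 83 − 20·log₁₀(36.1/3.2) = 83 − 21.05 = 61.95 dB(A).
Σ 10^(L/10) = 1.117e+07 → L_total = 10·log₁₀(1.117e+07) = 70.48 dB(A).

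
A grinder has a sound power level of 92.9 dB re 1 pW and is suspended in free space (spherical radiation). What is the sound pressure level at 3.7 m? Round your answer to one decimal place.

70.5 dB

L_p = L_w − 10·log₁₀(4π·r²) with r = 3.7 m.
4π·r² = 172 m², 10·log₁₀ of that is 22.356 dB.
L_p = 92.9 − 22.356 = 70.54 dB.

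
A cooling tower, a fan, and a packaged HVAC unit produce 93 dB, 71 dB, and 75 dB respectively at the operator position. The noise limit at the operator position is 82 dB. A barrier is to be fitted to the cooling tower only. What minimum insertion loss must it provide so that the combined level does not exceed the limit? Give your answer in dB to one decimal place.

The untreated sources together contribute 10^(71/10) + 10^(75/10) = 4.421e+07, i.e. 76.46 dB.
To meet 82 dB overall, the treated cooling tower may contribute at most 10^(82/10) − 4.421e+07 = 1.143e+08, i.e. 80.58 dB.
So the cooling tower must be reduced from 93 to 80.58 dB: IL = 12.42 dB.

12.4 dB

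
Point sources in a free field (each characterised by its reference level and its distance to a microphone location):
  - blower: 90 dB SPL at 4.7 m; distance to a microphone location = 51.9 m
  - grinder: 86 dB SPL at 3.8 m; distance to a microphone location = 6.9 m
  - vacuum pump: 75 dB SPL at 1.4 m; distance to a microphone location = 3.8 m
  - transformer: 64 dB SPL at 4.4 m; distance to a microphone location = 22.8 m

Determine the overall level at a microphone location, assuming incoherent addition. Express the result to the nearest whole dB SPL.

81 dB SPL

Apply inverse-square spreading to bring every level to the receiver, then sum 10^(L/10).
blower: 90 − 20·log₁₀(51.9/4.7) = 90 − 20.86 = 69.14 dB SPL.
grinder: 86 − 20·log₁₀(6.9/3.8) = 86 − 5.18 = 80.82 dB SPL.
vacuum pump: 75 − 20·log₁₀(3.8/1.4) = 75 − 8.67 = 66.33 dB SPL.
transformer: 64 − 20·log₁₀(22.8/4.4) = 64 − 14.29 = 49.71 dB SPL.
Σ 10^(L/10) = 1.333e+08 → L_total = 10·log₁₀(1.333e+08) = 81.25 dB SPL.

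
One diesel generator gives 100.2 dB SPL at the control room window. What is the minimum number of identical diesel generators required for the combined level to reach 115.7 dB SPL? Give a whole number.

The shortfall is 115.7 − 100.2 = 15.5 dB, and N units add 10·log₁₀ N, so need 10·log₁₀ N ≥ 15.5.
N ≥ 10^(15.5/10) = 35.481, so N = 36.

36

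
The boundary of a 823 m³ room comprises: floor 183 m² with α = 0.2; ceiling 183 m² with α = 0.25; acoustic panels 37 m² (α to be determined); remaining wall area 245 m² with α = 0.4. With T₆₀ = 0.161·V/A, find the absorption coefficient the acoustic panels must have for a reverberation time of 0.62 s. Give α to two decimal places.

0.90

Required total absorption A = 0.161·823/0.62 = 213.71 m².
Absorption from the other surfaces = 183·0.2 + 183·0.25 + 245·0.4 = 180.35 m², so the acoustic panels must supply 33.36 m² over 37 m².
α = 33.36/37 = 0.902.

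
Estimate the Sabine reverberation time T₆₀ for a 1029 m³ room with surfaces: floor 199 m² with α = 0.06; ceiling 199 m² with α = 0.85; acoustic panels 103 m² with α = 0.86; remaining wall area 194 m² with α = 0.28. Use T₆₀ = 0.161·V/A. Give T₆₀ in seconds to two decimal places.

0.51 s

Total absorption A = 199·0.06 + 199·0.85 + 103·0.86 + 194·0.28 = 323.99 m² sabins.
T₆₀ = 0.161 × 1029 / 323.99 = 0.511 s.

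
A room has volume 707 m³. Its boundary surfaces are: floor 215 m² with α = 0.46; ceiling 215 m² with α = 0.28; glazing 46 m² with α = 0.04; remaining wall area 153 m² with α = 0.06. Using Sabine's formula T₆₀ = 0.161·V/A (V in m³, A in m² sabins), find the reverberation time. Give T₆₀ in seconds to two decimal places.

Summing Sᵢαᵢ: 215·0.46 + 215·0.28 + 46·0.04 + 153·0.06 = 170.12 m².
T₆₀ = 0.161·V/A = 0.161·707/170.12 = 0.669 s.

0.67 s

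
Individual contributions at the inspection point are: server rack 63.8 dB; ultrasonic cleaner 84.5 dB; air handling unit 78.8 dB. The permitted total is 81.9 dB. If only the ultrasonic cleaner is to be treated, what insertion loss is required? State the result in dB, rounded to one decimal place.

5.7 dB

Fixed contribution from the other sources: Σ 10^(L/10) = 10^(63.8/10) + 10^(78.8/10) = 7.826e+07 (78.94 dB).
To meet 81.9 dB overall, the treated ultrasonic cleaner may contribute at most 10^(81.9/10) − 7.826e+07 = 7.663e+07, i.e. 78.84 dB.
So the ultrasonic cleaner must be reduced from 84.5 to 78.84 dB: IL = 5.66 dB.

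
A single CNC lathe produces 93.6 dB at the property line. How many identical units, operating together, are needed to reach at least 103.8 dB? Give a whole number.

11

Need L₁ + 10·log₁₀ N ≥ 103.8, i.e. log₁₀ N ≥ 1.02.
N ≥ 10^(10.2/10) = 10.471, so N = 11.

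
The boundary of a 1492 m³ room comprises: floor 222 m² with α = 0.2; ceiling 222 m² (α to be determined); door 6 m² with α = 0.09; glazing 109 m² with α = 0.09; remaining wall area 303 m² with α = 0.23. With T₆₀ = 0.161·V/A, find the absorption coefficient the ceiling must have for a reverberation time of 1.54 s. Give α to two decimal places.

0.14

From T₆₀ = 0.161·V/A, the target T₆₀ = 1.54 s needs A = 0.161·1492/1.54 = 155.98 m².
Absorption from the other surfaces = 222·0.2 + 6·0.09 + 109·0.09 + 303·0.23 = 124.44 m², so the ceiling must supply 31.54 m² over 222 m².
α = 31.54/222 = 0.142.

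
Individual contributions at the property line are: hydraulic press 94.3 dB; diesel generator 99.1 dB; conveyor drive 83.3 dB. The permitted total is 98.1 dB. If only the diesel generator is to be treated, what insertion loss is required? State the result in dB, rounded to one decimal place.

Everything except the diesel generator sums to 10^(94.3/10) + 10^(83.3/10) = 2.905e+09 in linear terms, 94.63 dB.
To meet 98.1 dB overall, the treated diesel generator may contribute at most 10^(98.1/10) − 2.905e+09 = 3.551e+09, i.e. 95.50 dB.
So the diesel generator must be reduced from 99.1 to 95.50 dB: IL = 3.60 dB.

3.6 dB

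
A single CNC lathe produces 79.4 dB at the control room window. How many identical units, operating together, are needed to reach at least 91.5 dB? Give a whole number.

17

N identical sources give L₁ + 10·log₁₀ N, so require 10·log₁₀ N ≥ 91.5 − 79.4 = 12.1 dB.
N ≥ 10^(12.1/10) = 16.218, so N = 17.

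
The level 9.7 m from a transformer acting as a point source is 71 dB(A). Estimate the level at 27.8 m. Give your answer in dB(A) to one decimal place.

61.9 dB(A)

Spherical spreading from a point source gives a 20·log₁₀(r₂/r₁) drop.
L₂ = 71 − 20·log₁₀(27.8/9.7) = 71 − 9.145 = 61.85 dB(A).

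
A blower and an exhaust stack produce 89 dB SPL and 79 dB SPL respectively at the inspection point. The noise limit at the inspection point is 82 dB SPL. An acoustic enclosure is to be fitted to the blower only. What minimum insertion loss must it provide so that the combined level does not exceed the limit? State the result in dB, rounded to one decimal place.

The untreated sources together contribute 10^(79/10) = 7.943e+07, i.e. 79.00 dB SPL.
To meet 82 dB SPL overall, the treated blower may contribute at most 10^(82/10) − 7.943e+07 = 7.906e+07, i.e. 78.98 dB SPL.
So the blower must be reduced from 89 to 78.98 dB SPL: IL = 10.02 dB.

10.0 dB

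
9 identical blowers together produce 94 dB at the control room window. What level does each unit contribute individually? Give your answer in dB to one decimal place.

84.5 dB

For N identical incoherent sources L_total = L₁ + 10·log₁₀ N, so L₁ = 94 − 10·log₁₀(9) = 94 − 9.542.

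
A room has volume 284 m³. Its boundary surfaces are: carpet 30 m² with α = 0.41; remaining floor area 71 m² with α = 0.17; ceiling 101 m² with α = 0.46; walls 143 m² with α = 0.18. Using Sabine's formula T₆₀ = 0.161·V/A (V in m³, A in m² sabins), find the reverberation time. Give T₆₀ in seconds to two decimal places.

Summing Sᵢαᵢ: 30·0.41 + 71·0.17 + 101·0.46 + 143·0.18 = 96.57 m².
T₆₀ = 0.161 × 284 / 96.57 = 0.473 s.

0.47 s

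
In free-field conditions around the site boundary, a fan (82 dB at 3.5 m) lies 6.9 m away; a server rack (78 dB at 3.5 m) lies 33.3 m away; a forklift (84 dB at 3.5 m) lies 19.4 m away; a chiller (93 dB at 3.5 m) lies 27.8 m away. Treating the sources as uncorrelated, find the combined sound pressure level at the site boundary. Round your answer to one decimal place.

79.1 dB

Propagate each source to the receiver with L = L_ref − 20·log₁₀(r/r_ref), then add intensities.
fan: 82 − 20·log₁₀(6.9/3.5) = 82 − 5.90 = 76.10 dB.
server rack: 78 − 20·log₁₀(33.3/3.5) = 78 − 19.57 = 58.43 dB.
forklift: 84 − 20·log₁₀(19.4/3.5) = 84 − 14.87 = 69.13 dB.
chiller: 93 − 20·log₁₀(27.8/3.5) = 93 − 18.00 = 75.00 dB.
Σ 10^(L/10) = 8.128e+07 → L_total = 10·log₁₀(8.128e+07) = 79.10 dB.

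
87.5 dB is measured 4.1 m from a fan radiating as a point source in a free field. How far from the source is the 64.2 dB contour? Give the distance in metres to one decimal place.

Point-source spreading drops the level by 20·log₁₀(r₂/r₁); inverting, r₂/r₁ = 10^(ΔL/20).
r₂ = 4.1·10^((87.5−64.2)/20) = 4.1·10^(23.3/20) = 59.95 m.

59.9 m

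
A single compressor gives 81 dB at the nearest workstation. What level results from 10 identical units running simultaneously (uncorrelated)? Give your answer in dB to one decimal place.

91.0 dB

L_total = L₁ + 10·log₁₀ N for N identical incoherent sources.
L_total = 81 + 10·log₁₀(10) = 81 + 10.000 = 91.00 dB.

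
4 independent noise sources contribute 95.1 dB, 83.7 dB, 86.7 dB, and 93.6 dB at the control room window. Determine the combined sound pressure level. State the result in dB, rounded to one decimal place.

97.9 dB

For uncorrelated sources the intensities add, so convert each level to linear form, sum, and take 10·log₁₀ of the total.
Σ 10^(L/10) = 10^(95.1/10) + 10^(83.7/10) + 10^(86.7/10) + 10^(93.6/10) = 6.229e+09.
L_total = 10·log₁₀(6.229e+09) = 97.94 dB.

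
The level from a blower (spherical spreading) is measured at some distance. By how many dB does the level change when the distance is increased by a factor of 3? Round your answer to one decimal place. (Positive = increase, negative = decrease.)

With spherical spreading the level changes by −20·log₁₀(r₂/r₁).
ΔL = −20·log₁₀(3) = -9.54 dB.

-9.5 dB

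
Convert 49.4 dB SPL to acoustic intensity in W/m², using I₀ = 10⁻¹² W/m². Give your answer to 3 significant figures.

8.71e-08 W/m²

I/I₀ = 10^(49.4/10) = 8.71e+04, so I = 8.71e+04 × 10⁻¹² W/m².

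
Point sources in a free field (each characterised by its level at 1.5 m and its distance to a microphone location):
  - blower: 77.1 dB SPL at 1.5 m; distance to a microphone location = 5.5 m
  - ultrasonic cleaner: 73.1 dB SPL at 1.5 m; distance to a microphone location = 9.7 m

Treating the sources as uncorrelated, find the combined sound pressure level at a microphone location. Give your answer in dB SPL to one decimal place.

Propagate each source to the receiver with L = L_ref − 20·log₁₀(r/r_ref), then add intensities.
blower: 77.1 − 20·log₁₀(5.5/1.5) = 77.1 − 11.29 = 65.81 dB SPL.
ultrasonic cleaner: 73.1 − 20·log₁₀(9.7/1.5) = 73.1 − 16.21 = 56.89 dB SPL.
Σ 10^(L/10) = 4.303e+06 → L_total = 10·log₁₀(4.303e+06) = 66.34 dB SPL.

66.3 dB SPL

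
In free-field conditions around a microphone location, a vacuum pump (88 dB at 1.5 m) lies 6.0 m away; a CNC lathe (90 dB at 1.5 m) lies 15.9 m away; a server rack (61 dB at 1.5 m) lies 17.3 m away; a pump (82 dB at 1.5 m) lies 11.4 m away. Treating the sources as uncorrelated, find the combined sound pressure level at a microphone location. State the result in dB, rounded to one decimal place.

77.1 dB

Apply inverse-square spreading to bring every level to the receiver, then sum 10^(L/10).
vacuum pump: 88 − 20·log₁₀(6.0/1.5) = 88 − 12.04 = 75.96 dB.
CNC lathe: 90 − 20·log₁₀(15.9/1.5) = 90 − 20.51 = 69.49 dB.
server rack: 61 − 20·log₁₀(17.3/1.5) = 61 − 21.24 = 39.76 dB.
pump: 82 − 20·log₁₀(11.4/1.5) = 82 − 17.62 = 64.38 dB.
Σ 10^(L/10) = 5.109e+07 → L_total = 10·log₁₀(5.109e+07) = 77.08 dB.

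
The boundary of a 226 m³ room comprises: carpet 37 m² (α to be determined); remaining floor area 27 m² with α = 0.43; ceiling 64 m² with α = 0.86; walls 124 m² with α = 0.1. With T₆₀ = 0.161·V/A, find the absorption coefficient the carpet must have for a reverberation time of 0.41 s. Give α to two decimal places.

0.26

Required total absorption A = 0.161·226/0.41 = 88.75 m².
Absorption from the other surfaces = 27·0.43 + 64·0.86 + 124·0.1 = 79.05 m², so the carpet must supply 9.70 m² over 37 m².
α = 9.70/37 = 0.262.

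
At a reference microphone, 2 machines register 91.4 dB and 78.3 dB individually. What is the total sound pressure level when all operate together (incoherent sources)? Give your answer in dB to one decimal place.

Incoherent sources combine by intensity addition: L_total = 10·log₁₀(Σ 10^(L_i/10)).
Σ 10^(L/10) = 10^(91.4/10) + 10^(78.3/10) = 1.448e+09.
L_total = 10·log₁₀(1.448e+09) = 91.61 dB.

91.6 dB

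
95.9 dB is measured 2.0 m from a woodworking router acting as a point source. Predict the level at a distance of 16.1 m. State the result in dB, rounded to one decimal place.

77.8 dB

For a point source, L₂ = L₁ − 20·log₁₀(r₂/r₁).
L₂ = 95.9 − 20·log₁₀(16.1/2.0) = 95.9 − 18.116 = 77.78 dB.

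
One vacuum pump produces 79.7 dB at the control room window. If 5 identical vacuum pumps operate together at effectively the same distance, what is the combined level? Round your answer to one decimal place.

L_total = L₁ + 10·log₁₀ N for N identical incoherent sources.
L_total = 79.7 + 10·log₁₀(5) = 79.7 + 6.990 = 86.69 dB.

86.7 dB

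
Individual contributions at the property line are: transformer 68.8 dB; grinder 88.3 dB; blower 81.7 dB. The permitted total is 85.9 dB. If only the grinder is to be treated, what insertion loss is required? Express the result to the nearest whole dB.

5 dB

The untreated sources together contribute 10^(68.8/10) + 10^(81.7/10) = 1.555e+08, i.e. 81.92 dB.
The limit corresponds to 10^(85.9/10) = 3.890e+08; subtracting the fixed part leaves 2.335e+08 for the grinder, i.e. 83.68 dB.
So the grinder must be reduced from 88.3 to 83.68 dB: IL = 4.62 dB.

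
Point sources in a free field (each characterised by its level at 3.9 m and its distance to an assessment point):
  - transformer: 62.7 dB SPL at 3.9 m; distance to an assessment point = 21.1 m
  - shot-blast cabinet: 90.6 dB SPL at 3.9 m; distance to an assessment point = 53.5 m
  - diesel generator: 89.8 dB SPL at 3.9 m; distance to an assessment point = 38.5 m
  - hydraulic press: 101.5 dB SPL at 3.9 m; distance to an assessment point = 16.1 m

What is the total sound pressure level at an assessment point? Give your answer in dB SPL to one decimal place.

Propagate each source to the receiver with L = L_ref − 20·log₁₀(r/r_ref), then add intensities.
transformer: 62.7 − 20·log₁₀(21.1/3.9) = 62.7 − 14.66 = 48.04 dB SPL.
shot-blast cabinet: 90.6 − 20·log₁₀(53.5/3.9) = 90.6 − 22.75 = 67.85 dB SPL.
diesel generator: 89.8 − 20·log₁₀(38.5/3.9) = 89.8 − 19.89 = 69.91 dB SPL.
hydraulic press: 101.5 − 20·log₁₀(16.1/3.9) = 101.5 − 12.32 = 89.18 dB SPL.
Σ 10^(L/10) = 8.448e+08 → L_total = 10·log₁₀(8.448e+08) = 89.27 dB SPL.

89.3 dB SPL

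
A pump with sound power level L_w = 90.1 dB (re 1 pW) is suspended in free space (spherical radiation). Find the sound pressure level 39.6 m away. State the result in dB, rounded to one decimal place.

47.2 dB

The power spreads over a sphere of area 4π·r², so L_p = L_w − 10·log₁₀(4π·r²).
4π·r² = 1.971e+04 m², 10·log₁₀ of that is 42.946 dB.
L_p = 90.1 − 42.946 = 47.15 dB.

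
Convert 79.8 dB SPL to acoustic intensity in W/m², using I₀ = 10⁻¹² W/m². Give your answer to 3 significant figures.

9.55e-05 W/m²

I/I₀ = 10^(79.8/10) = 9.55e+07, so I = 9.55e+07 × 10⁻¹² W/m².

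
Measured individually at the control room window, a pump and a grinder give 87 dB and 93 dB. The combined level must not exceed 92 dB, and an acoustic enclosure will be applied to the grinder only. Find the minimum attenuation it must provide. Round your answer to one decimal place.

2.7 dB

Fixed contribution from the other source: Σ 10^(L/10) = 10^(87/10) = 5.012e+08 (87.00 dB).
The limit corresponds to 10^(92/10) = 1.585e+09; subtracting the fixed part leaves 1.084e+09 for the grinder, i.e. 90.35 dB.
Required insertion loss = 93 − 90.35 = 2.65 dB.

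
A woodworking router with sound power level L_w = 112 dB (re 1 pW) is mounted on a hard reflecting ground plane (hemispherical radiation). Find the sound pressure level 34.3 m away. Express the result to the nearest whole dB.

The power spreads over a hemisphere of area 2π·r², so L_p = L_w − 10·log₁₀(2π·r²).
2π·r² = 7392 m², 10·log₁₀ of that is 38.688 dB.
L_p = 112 − 38.688 = 73.31 dB.

73 dB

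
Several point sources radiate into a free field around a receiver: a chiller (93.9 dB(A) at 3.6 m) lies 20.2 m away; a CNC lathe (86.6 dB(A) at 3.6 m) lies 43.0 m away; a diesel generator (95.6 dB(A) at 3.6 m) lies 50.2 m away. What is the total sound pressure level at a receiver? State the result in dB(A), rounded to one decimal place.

80.0 dB(A)

Apply inverse-square spreading to bring every level to the receiver, then sum 10^(L/10).
chiller: 93.9 − 20·log₁₀(20.2/3.6) = 93.9 − 14.98 = 78.92 dB(A).
CNC lathe: 86.6 − 20·log₁₀(43.0/3.6) = 86.6 − 21.54 = 65.06 dB(A).
diesel generator: 95.6 − 20·log₁₀(50.2/3.6) = 95.6 − 22.89 = 72.71 dB(A).
Σ 10^(L/10) = 9.984e+07 → L_total = 10·log₁₀(9.984e+07) = 79.99 dB(A).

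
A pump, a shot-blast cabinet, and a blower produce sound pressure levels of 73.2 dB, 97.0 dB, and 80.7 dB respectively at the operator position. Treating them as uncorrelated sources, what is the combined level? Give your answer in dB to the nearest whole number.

Incoherent sources combine by intensity addition: L_total = 10·log₁₀(Σ 10^(L_i/10)).
Σ 10^(L/10) = 10^(73.2/10) + 10^(97.0/10) + 10^(80.7/10) = 5.150e+09.
L_total = 10·log₁₀(5.150e+09) = 97.12 dB.

97 dB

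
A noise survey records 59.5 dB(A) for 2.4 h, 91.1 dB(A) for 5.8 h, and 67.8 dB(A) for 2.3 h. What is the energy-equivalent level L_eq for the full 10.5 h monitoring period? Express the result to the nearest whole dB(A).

L_eq = 10·log₁₀[(1/T)·Σ tᵢ·10^(Lᵢ/10)] with T = 10.5 h.
Σ tᵢ·10^(Lᵢ/10) = 2.4·10^(59.5/10) + 5.8·10^(91.1/10) + 2.3·10^(67.8/10) = 7.488e+09.
L_eq = 10·log₁₀(7.488e+09/10.5) = 88.53 dB(A).

89 dB(A)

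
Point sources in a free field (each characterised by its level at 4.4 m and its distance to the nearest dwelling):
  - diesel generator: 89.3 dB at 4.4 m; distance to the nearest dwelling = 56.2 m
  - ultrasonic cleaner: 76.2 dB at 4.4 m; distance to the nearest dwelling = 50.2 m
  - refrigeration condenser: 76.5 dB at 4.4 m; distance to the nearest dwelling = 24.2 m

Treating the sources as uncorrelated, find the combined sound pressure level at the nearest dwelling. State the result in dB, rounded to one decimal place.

68.5 dB

Propagate each source to the receiver with L = L_ref − 20·log₁₀(r/r_ref), then add intensities.
diesel generator: 89.3 − 20·log₁₀(56.2/4.4) = 89.3 − 22.13 = 67.17 dB.
ultrasonic cleaner: 76.2 − 20·log₁₀(50.2/4.4) = 76.2 − 21.15 = 55.05 dB.
refrigeration condenser: 76.5 − 20·log₁₀(24.2/4.4) = 76.5 − 14.81 = 61.69 dB.
Σ 10^(L/10) = 7.014e+06 → L_total = 10·log₁₀(7.014e+06) = 68.46 dB.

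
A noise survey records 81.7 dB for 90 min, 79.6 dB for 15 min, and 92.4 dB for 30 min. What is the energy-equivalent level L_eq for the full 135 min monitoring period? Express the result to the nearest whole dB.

87 dB

L_eq = 10·log₁₀[(1/T)·Σ tᵢ·10^(Lᵢ/10)] with T = 135 min.
Σ tᵢ·10^(Lᵢ/10) = 90·10^(81.7/10) + 15·10^(79.6/10) + 30·10^(92.4/10) = 6.681e+10.
L_eq = 10·log₁₀(6.681e+10/135) = 86.95 dB.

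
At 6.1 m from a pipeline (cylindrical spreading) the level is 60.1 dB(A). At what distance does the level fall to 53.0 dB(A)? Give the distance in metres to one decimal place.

31.3 m

The 7.1 dB drop corresponds to a distance ratio of 10^(7.1/10) for a line source.
r₂ = 6.1·10^((60.1−53.0)/10) = 6.1·10^(7.1/10) = 31.28 m.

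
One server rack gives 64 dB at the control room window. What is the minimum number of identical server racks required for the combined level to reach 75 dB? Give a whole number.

13

N identical sources give L₁ + 10·log₁₀ N, so require 10·log₁₀ N ≥ 75 − 64 = 11.0 dB.
N ≥ 10^(11.0/10) = 12.589, so N = 13.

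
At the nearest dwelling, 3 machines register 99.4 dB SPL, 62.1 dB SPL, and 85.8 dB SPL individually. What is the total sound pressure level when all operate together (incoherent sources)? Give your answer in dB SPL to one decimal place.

99.6 dB SPL

Incoherent sources combine by intensity addition: L_total = 10·log₁₀(Σ 10^(L_i/10)).
Σ 10^(L/10) = 10^(99.4/10) + 10^(62.1/10) + 10^(85.8/10) = 9.091e+09.
L_total = 10·log₁₀(9.091e+09) = 99.59 dB SPL.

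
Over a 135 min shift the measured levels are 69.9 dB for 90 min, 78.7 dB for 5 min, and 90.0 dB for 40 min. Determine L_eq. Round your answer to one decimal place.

Weight each interval's intensity by its duration and average over T = 135 min:
Σ tᵢ·10^(Lᵢ/10) = 90·10^(69.9/10) + 5·10^(78.7/10) + 40·10^(90.0/10) = 4.125e+10.
L_eq = 10·log₁₀(4.125e+10/135) = 84.85 dB.

84.9 dB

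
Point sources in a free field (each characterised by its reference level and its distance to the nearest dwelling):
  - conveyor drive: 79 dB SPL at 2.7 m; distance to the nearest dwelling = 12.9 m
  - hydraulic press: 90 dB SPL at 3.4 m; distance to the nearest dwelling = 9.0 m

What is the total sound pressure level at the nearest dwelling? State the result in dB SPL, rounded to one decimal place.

81.6 dB SPL

Propagate each source to the receiver with L = L_ref − 20·log₁₀(r/r_ref), then add intensities.
conveyor drive: 79 − 20·log₁₀(12.9/2.7) = 79 − 13.58 = 65.42 dB SPL.
hydraulic press: 90 − 20·log₁₀(9.0/3.4) = 90 − 8.46 = 81.54 dB SPL.
Σ 10^(L/10) = 1.462e+08 → L_total = 10·log₁₀(1.462e+08) = 81.65 dB SPL.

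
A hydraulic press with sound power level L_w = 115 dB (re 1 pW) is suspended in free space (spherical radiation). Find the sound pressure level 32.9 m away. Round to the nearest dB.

74 dB

The power spreads over a sphere of area 4π·r², so L_p = L_w − 10·log₁₀(4π·r²).
4π·r² = 1.36e+04 m², 10·log₁₀ of that is 41.336 dB.
L_p = 115 − 41.336 = 73.66 dB.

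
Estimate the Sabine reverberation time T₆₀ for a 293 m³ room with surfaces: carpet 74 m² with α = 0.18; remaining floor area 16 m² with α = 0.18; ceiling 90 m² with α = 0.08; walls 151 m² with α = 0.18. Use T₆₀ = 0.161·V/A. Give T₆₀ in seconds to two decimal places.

Total absorption A = 74·0.18 + 16·0.18 + 90·0.08 + 151·0.18 = 50.58 m² sabins.
T₆₀ = 0.161·V/A = 0.161·293/50.58 = 0.933 s.

0.93 s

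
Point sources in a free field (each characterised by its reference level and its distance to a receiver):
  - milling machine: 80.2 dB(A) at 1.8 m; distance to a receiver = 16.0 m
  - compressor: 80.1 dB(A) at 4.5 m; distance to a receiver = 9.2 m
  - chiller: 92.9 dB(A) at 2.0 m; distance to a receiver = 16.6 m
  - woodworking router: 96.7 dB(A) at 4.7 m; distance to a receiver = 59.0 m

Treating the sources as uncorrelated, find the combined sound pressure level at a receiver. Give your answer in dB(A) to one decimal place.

79.2 dB(A)

First find each source's level at the receiver (point-source: −20·log₁₀(r/r_ref)), then combine on an intensity basis.
milling machine: 80.2 − 20·log₁₀(16.0/1.8) = 80.2 − 18.98 = 61.22 dB(A).
compressor: 80.1 − 20·log₁₀(9.2/4.5) = 80.1 − 6.21 = 73.89 dB(A).
chiller: 92.9 − 20·log₁₀(16.6/2.0) = 92.9 − 18.38 = 74.52 dB(A).
woodworking router: 96.7 − 20·log₁₀(59.0/4.7) = 96.7 − 21.98 = 74.72 dB(A).
Σ 10^(L/10) = 8.379e+07 → L_total = 10·log₁₀(8.379e+07) = 79.23 dB(A).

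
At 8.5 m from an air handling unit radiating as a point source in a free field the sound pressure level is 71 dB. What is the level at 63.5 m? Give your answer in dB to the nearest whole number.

Spherical spreading from a point source gives a 20·log₁₀(r₂/r₁) drop.
L₂ = 71 − 20·log₁₀(63.5/8.5) = 71 − 17.467 = 53.53 dB.

54 dB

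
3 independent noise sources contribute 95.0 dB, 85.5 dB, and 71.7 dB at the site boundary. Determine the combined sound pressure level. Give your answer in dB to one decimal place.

95.5 dB

Incoherent sources combine by intensity addition: L_total = 10·log₁₀(Σ 10^(L_i/10)).
Σ 10^(L/10) = 10^(95.0/10) + 10^(85.5/10) + 10^(71.7/10) = 3.532e+09.
L_total = 10·log₁₀(3.532e+09) = 95.48 dB.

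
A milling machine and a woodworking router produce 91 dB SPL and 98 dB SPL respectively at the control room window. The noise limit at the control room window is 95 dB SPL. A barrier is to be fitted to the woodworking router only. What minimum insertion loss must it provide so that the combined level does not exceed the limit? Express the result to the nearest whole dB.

5 dB

The untreated sources together contribute 10^(91/10) = 1.259e+09, i.e. 91.00 dB SPL.
The limit corresponds to 10^(95/10) = 3.162e+09; subtracting the fixed part leaves 1.903e+09 for the woodworking router, i.e. 92.80 dB SPL.
Required insertion loss = 98 − 92.80 = 5.20 dB.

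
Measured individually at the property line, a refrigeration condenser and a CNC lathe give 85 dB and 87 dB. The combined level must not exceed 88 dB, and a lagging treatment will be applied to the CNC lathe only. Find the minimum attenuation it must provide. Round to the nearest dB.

2 dB

Everything except the CNC lathe sums to 10^(85/10) = 3.162e+08 in linear terms, 85.00 dB.
To meet 88 dB overall, the treated CNC lathe may contribute at most 10^(88/10) − 3.162e+08 = 3.147e+08, i.e. 84.98 dB.
Required insertion loss = 87 − 84.98 = 2.02 dB.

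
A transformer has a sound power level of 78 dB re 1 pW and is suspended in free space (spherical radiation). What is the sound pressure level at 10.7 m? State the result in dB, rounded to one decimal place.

46.4 dB

L_p = L_w − 10·log₁₀(4π·r²) with r = 10.7 m.
4π·r² = 1439 m², 10·log₁₀ of that is 31.580 dB.
L_p = 78 − 31.580 = 46.42 dB.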